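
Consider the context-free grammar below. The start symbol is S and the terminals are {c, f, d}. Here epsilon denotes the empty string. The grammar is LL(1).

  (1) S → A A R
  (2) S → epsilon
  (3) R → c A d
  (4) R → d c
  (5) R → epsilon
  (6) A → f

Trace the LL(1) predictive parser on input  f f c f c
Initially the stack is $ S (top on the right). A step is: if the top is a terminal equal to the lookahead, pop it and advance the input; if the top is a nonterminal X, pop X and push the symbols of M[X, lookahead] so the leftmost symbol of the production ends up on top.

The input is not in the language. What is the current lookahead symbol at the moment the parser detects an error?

      Stack    Input        Action
   1  $ S      f f c f c $  expand S → A A R
   2  $ R A A  f f c f c $  expand A → f
   3  $ R A f  f f c f c $  match f
   4  $ R A    f c f c $    expand A → f
   5  $ R f    f c f c $    match f
   6  $ R      c f c $      expand R → c A d
   7  $ d A c  c f c $      match c
   8  $ d A    f c $        expand A → f
   9  $ d f    f c $        match f
  10  $ d      c $          error: top is terminal d but lookahead is c

c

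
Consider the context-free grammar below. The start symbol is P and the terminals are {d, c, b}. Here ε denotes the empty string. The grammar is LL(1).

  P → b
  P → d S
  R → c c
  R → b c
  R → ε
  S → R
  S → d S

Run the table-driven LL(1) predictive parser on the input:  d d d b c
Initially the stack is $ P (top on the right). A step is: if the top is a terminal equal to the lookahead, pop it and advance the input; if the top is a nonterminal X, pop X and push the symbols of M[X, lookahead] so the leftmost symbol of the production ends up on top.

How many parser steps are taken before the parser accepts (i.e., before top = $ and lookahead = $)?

10

step 1: stack=$ P  input=d d d b c $  — expand P → d S
step 2: stack=$ S d  input=d d d b c $  — match d
step 3: stack=$ S  input=d d b c $  — expand S → d S
step 4: stack=$ S d  input=d d b c $  — match d
step 5: stack=$ S  input=d b c $  — expand S → d S
step 6: stack=$ S d  input=d b c $  — match d
step 7: stack=$ S  input=b c $  — expand S → R
step 8: stack=$ R  input=b c $  — expand R → b c
step 9: stack=$ c b  input=b c $  — match b
step 10: stack=$ c  input=c $  — match c
Accept reached after 10 steps.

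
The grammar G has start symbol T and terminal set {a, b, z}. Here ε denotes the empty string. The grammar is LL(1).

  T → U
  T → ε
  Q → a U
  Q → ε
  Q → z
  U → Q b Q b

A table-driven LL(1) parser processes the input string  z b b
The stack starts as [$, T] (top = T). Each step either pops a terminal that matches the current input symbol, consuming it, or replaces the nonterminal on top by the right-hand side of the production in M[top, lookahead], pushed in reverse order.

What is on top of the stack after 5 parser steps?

step 1: stack=$ T  input=z b b $  — expand T → U
step 2: stack=$ U  input=z b b $  — expand U → Q b Q b
step 3: stack=$ b Q b Q  input=z b b $  — expand Q → z
step 4: stack=$ b Q b z  input=z b b $  — match z
step 5: stack=$ b Q b  input=b b $  — match b
Stack after step 5: $ b Q (top = Q).

Q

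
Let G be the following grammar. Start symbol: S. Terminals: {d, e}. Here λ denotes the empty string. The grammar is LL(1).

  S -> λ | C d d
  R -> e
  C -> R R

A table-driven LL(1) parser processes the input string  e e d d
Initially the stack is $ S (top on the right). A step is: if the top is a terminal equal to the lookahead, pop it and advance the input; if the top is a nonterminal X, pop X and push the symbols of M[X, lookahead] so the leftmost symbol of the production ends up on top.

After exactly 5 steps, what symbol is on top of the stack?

     Stack      Input      Action
  1  $ S        e e d d $  expand S -> C d d
  2  $ d d C    e e d d $  expand C -> R R
  3  $ d d R R  e e d d $  expand R -> e
  4  $ d d R e  e e d d $  match e
  5  $ d d R    e d d $    expand R -> e
Stack after step 5: $ d d e (top = e).

e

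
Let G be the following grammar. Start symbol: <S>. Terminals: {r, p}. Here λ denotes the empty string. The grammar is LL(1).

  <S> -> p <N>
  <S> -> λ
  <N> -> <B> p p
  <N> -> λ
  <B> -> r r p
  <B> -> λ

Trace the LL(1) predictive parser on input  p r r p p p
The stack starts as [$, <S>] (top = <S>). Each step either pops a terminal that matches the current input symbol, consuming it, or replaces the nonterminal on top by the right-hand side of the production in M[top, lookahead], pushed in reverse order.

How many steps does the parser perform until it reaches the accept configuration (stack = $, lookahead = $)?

9

     Stack        Input          Action
  1  $ <S>        p r r p p p $  expand <S> -> p <N>
  2  $ <N> p      p r r p p p $  match p
  3  $ <N>        r r p p p $    expand <N> -> <B> p p
  4  $ p p <B>    r r p p p $    expand <B> -> r r p
  5  $ p p p r r  r r p p p $    match r
  6  $ p p p r    r p p p $      match r
  7  $ p p p      p p p $        match p
  8  $ p p        p p $          match p
  9  $ p          p $            match p
Accept reached after 9 steps.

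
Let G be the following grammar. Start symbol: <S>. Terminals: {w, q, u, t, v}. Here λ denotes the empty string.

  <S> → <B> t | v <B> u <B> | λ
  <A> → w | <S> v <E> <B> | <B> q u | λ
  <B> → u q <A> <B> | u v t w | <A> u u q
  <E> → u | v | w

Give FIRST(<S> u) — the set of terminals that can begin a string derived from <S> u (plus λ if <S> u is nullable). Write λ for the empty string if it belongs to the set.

FIRST(<E>): from <E>→u we get {u}; from <E>→v we get {v}; from <E>→w we get {w}. So FIRST(<E>) = {u, v, w}.
FIRST(<S>): from <S>→<B> t we get {u, v, w}; from <S>→v <B> u <B> we get {v}; from <S>→λ we get {λ}. So FIRST(<S>) = {λ, u, v, w}.
FIRST(<A>): from <A>→w we get {w}; from <A>→<S> v <E> <B> we get {u, v, w}; from <A>→<B> q u we get {u, v, w}; from <A>→λ we get {λ}. So FIRST(<A>) = {λ, u, v, w}.
FIRST(<B>): from <B>→u q <A> <B> we get {u}; from <B>→u v t w we get {u}; from <B>→<A> u u q we get {u, v, w}. So FIRST(<B>) = {u, v, w}.
FIRST(<S> u): take FIRST of each symbol in turn, carrying on past any symbol whose FIRST contains λ; result {u, v, w}.

{u, v, w}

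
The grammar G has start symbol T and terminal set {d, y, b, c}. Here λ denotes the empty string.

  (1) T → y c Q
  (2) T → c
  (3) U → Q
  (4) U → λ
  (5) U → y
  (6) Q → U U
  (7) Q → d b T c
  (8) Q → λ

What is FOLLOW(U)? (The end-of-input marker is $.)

{$, c, d, y}

FIRST(T): from T→y c Q we get {y}; from T→c we get {c}. So FIRST(T) = {c, y}.
FIRST(U): from U→Q we get {λ, d, y}; from U→λ we get {λ}; from U→y we get {y}. So FIRST(U) = {λ, d, y}.
FIRST(Q): from Q→U U we get {λ, d, y}; from Q→d b T c we get {d}; from Q→λ we get {λ}. So FIRST(Q) = {λ, d, y}.
FOLLOW(T) includes $ since T is the start symbol.
FOLLOW(T): in Q→d b T c, T is followed by c with FIRST {c}. Thus FOLLOW(T) = {$, c}.
FOLLOW(U): in Q→U U (occurrence 1), U is followed by U with FIRST {λ, d, y}; in Q→U U (occurrence 1), the suffix after U is nullable, so FOLLOW(U) ⊇ FOLLOW(Q) = {$, c, d, y}; in Q→U U (occurrence 2), the suffix after U is empty, so FOLLOW(U) ⊇ FOLLOW(Q) = {$, c, d, y}. Thus FOLLOW(U) = {$, c, d, y}.
FOLLOW(Q): in T→y c Q, the suffix after Q is empty, so FOLLOW(Q) ⊇ FOLLOW(T) = {$, c}; in U→Q, the suffix after Q is empty, so FOLLOW(Q) ⊇ FOLLOW(U) = {$, c, d, y}. Thus FOLLOW(Q) = {$, c, d, y}.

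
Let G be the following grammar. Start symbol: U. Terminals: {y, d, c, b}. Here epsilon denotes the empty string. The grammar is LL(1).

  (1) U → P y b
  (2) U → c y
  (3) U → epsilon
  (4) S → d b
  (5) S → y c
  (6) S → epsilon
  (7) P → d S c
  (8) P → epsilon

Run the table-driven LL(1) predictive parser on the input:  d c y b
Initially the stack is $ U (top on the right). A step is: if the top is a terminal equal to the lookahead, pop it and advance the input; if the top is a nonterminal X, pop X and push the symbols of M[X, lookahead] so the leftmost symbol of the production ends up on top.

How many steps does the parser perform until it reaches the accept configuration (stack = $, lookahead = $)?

step 1: stack=$ U  input=d c y b $  — expand U → P y b
step 2: stack=$ b y P  input=d c y b $  — expand P → d S c
step 3: stack=$ b y c S d  input=d c y b $  — match d
step 4: stack=$ b y c S  input=c y b $  — expand S → epsilon
step 5: stack=$ b y c  input=c y b $  — match c
step 6: stack=$ b y  input=y b $  — match y
step 7: stack=$ b  input=b $  — match b
Accept reached after 7 steps.

7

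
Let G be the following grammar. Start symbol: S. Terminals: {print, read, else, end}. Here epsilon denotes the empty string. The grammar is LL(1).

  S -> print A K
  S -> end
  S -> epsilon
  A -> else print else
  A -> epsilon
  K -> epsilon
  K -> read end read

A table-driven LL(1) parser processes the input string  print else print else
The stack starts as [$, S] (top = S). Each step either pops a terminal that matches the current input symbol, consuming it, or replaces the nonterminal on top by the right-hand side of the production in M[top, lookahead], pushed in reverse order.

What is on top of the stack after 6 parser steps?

step 1: stack=$ S  input=print else print else $  — expand S -> print A K
step 2: stack=$ K A print  input=print else print else $  — match print
step 3: stack=$ K A  input=else print else $  — expand A -> else print else
step 4: stack=$ K else print else  input=else print else $  — match else
step 5: stack=$ K else print  input=print else $  — match print
step 6: stack=$ K else  input=else $  — match else
Stack after step 6: $ K (top = K).

K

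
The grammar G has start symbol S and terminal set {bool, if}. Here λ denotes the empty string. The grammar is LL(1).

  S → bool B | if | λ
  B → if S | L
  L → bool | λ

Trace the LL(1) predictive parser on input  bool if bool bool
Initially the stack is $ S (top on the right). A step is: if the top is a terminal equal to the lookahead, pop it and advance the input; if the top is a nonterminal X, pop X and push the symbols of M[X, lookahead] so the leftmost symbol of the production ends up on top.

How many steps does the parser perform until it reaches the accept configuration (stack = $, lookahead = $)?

9

step 1: stack=$ S  input=bool if bool bool $  — expand S → bool B
step 2: stack=$ B bool  input=bool if bool bool $  — match bool
step 3: stack=$ B  input=if bool bool $  — expand B → if S
step 4: stack=$ S if  input=if bool bool $  — match if
step 5: stack=$ S  input=bool bool $  — expand S → bool B
step 6: stack=$ B bool  input=bool bool $  — match bool
step 7: stack=$ B  input=bool $  — expand B → L
step 8: stack=$ L  input=bool $  — expand L → bool
step 9: stack=$ bool  input=bool $  — match bool
Accept reached after 9 steps.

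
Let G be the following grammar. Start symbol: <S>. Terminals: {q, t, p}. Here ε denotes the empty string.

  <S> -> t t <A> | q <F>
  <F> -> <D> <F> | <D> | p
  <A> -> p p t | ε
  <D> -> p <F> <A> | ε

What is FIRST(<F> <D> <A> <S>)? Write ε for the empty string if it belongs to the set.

FIRST(<S>) = {q, t}
FIRST(<A>) = {ε, p}
FIRST(<D>) = {ε, p}
FIRST(<F>) = {ε, p}  (via <D> <F>, <D>)
FIRST(<F> <D> <A> <S>): take FIRST of each symbol in turn, carrying on past any symbol whose FIRST contains ε; result {p, q, t}.

{p, q, t}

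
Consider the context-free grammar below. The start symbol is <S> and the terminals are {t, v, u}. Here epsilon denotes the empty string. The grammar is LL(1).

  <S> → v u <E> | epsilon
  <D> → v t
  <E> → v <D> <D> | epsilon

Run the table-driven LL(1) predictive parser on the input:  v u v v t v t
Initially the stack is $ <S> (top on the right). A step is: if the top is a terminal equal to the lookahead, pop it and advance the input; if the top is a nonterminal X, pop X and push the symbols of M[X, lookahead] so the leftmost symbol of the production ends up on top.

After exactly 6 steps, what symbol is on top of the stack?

v

     Stack        Input            Action
  1  $ <S>        v u v v t v t $  expand <S> → v u <E>
  2  $ <E> u v    v u v v t v t $  match v
  3  $ <E> u      u v v t v t $    match u
  4  $ <E>        v v t v t $      expand <E> → v <D> <D>
  5  $ <D> <D> v  v v t v t $      match v
  6  $ <D> <D>    v t v t $        expand <D> → v t
Stack after step 6: $ <D> t v (top = v).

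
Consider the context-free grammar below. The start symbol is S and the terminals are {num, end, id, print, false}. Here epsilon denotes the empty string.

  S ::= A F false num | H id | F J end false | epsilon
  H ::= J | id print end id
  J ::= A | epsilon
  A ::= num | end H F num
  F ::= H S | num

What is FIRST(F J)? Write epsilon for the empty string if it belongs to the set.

{epsilon, end, id, num}

FIRST(A) = {end, num}
FIRST(J) = {epsilon, end, num}  (via A)
FIRST(H) = {epsilon, end, id, num}  (via J)
FIRST(S) = {epsilon, end, id, num}  (via A F false num, H id, F J end false)
FIRST(F) = {epsilon, end, id, num}  (via H S)
FIRST(F J): take FIRST of each symbol in turn, carrying on past any symbol whose FIRST contains epsilon; result {epsilon, end, id, num}.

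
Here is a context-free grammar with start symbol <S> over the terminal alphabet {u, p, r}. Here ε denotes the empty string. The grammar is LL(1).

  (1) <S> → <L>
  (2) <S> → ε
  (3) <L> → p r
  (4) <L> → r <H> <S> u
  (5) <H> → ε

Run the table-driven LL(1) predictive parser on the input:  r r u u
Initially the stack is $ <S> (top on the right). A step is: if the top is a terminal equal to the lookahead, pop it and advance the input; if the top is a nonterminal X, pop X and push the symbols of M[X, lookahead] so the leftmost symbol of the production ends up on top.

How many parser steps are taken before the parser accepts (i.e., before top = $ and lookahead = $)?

step 1: stack=$ <S>  input=r r u u $  — expand <S> → <L>
step 2: stack=$ <L>  input=r r u u $  — expand <L> → r <H> <S> u
step 3: stack=$ u <S> <H> r  input=r r u u $  — match r
step 4: stack=$ u <S> <H>  input=r u u $  — expand <H> → ε
step 5: stack=$ u <S>  input=r u u $  — expand <S> → <L>
step 6: stack=$ u <L>  input=r u u $  — expand <L> → r <H> <S> u
step 7: stack=$ u u <S> <H> r  input=r u u $  — match r
step 8: stack=$ u u <S> <H>  input=u u $  — expand <H> → ε
step 9: stack=$ u u <S>  input=u u $  — expand <S> → ε
step 10: stack=$ u u  input=u u $  — match u
step 11: stack=$ u  input=u $  — match u
Accept reached after 11 steps.

11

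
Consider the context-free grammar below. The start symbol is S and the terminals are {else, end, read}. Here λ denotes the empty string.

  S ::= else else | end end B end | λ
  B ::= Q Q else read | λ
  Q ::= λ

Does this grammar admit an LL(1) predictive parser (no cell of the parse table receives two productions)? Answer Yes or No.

Yes

FIRST(S) = {λ, else, end}
FIRST(B) = {λ, else}
FIRST(Q) = {λ}
FOLLOW(S) = {$}
FOLLOW(B) = {end}
FOLLOW(Q) = {else}
Each cell of M receives at most one production.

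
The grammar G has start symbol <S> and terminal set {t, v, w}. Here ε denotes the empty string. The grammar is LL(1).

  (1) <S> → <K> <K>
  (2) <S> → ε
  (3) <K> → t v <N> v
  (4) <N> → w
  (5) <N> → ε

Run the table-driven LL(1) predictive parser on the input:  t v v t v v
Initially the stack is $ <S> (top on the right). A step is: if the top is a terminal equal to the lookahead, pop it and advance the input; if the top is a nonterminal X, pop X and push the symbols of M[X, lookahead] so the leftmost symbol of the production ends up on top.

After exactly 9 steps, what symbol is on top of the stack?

step 1: stack=$ <S>  input=t v v t v v $  — expand <S> → <K> <K>
step 2: stack=$ <K> <K>  input=t v v t v v $  — expand <K> → t v <N> v
step 3: stack=$ <K> v <N> v t  input=t v v t v v $  — match t
step 4: stack=$ <K> v <N> v  input=v v t v v $  — match v
step 5: stack=$ <K> v <N>  input=v t v v $  — expand <N> → ε
step 6: stack=$ <K> v  input=v t v v $  — match v
step 7: stack=$ <K>  input=t v v $  — expand <K> → t v <N> v
step 8: stack=$ v <N> v t  input=t v v $  — match t
step 9: stack=$ v <N> v  input=v v $  — match v
Stack after step 9: $ v <N> (top = <N>).

<N>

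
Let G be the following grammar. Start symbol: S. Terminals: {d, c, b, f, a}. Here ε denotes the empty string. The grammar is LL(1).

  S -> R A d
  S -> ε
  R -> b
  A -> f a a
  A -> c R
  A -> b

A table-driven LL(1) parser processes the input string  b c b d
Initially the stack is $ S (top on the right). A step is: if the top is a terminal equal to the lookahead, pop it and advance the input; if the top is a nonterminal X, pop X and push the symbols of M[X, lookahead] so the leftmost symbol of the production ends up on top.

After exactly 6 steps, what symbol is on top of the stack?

     Stack    Input      Action
  1  $ S      b c b d $  expand S -> R A d
  2  $ d A R  b c b d $  expand R -> b
  3  $ d A b  b c b d $  match b
  4  $ d A    c b d $    expand A -> c R
  5  $ d R c  c b d $    match c
  6  $ d R    b d $      expand R -> b
Stack after step 6: $ d b (top = b).

b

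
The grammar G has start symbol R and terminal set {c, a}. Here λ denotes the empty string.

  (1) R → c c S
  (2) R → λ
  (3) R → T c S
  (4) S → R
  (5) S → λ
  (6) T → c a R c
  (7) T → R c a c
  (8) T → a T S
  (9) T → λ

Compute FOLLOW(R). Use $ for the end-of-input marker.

{$, a, c}

FIRST(R): from R→c c S we get {c}; from R→λ we get {λ}; from R→T c S we get {a, c}. So FIRST(R) = {λ, a, c}.
FIRST(S): from S→R we get {λ, a, c}; from S→λ we get {λ}. So FIRST(S) = {λ, a, c}.
FIRST(T): from T→c a R c we get {c}; from T→R c a c we get {a, c}; from T→a T S we get {a}; from T→λ we get {λ}. So FIRST(T) = {λ, a, c}.
FOLLOW(R) includes $ since R is the start symbol.
FOLLOW(T): in R→T c S, T is followed by c S with FIRST {c}; in T→a T S, T is followed by S with FIRST {λ, a, c}; in T→a T S, the suffix after T is nullable (adds nothing new). Thus FOLLOW(T) = {a, c}.
FOLLOW(R): in S→R, the suffix after R is empty, so FOLLOW(R) ⊇ FOLLOW(S) = {$, a, c}; in T→c a R c, R is followed by c with FIRST {c}; in T→R c a c, R is followed by c a c with FIRST {c}. Thus FOLLOW(R) = {$, a, c}.
FOLLOW(S): in R→c c S, the suffix after S is empty, so FOLLOW(S) ⊇ FOLLOW(R) = {$, a, c}; in R→T c S, the suffix after S is empty, so FOLLOW(S) ⊇ FOLLOW(R) = {$, a, c}; in T→a T S, the suffix after S is empty, so FOLLOW(S) ⊇ FOLLOW(T) = {a, c}. Thus FOLLOW(S) = {$, a, c}.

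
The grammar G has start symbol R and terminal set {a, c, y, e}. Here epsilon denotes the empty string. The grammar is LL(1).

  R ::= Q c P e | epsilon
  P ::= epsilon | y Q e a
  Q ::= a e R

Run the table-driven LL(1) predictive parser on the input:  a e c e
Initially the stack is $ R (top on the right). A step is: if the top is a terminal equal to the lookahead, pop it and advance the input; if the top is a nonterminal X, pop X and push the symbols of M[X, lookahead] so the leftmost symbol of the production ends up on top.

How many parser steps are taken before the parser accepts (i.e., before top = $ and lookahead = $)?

     Stack          Input      Action
  1  $ R            a e c e $  expand R ::= Q c P e
  2  $ e P c Q      a e c e $  expand Q ::= a e R
  3  $ e P c R e a  a e c e $  match a
  4  $ e P c R e    e c e $    match e
  5  $ e P c R      c e $      expand R ::= epsilon
  6  $ e P c        c e $      match c
  7  $ e P          e $        expand P ::= epsilon
  8  $ e            e $        match e
Accept reached after 8 steps.

8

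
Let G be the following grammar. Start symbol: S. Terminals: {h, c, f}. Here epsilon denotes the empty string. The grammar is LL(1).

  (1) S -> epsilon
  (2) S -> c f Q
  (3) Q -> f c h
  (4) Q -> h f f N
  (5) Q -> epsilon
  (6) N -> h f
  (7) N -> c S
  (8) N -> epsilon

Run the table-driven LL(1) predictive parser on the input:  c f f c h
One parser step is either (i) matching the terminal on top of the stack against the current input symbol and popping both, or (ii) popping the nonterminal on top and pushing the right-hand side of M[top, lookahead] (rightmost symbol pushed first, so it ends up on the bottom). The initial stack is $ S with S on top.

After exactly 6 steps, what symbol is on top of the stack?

h

     Stack    Input        Action
  1  $ S      c f f c h $  expand S -> c f Q
  2  $ Q f c  c f f c h $  match c
  3  $ Q f    f f c h $    match f
  4  $ Q      f c h $      expand Q -> f c h
  5  $ h c f  f c h $      match f
  6  $ h c    c h $        match c
Stack after step 6: $ h (top = h).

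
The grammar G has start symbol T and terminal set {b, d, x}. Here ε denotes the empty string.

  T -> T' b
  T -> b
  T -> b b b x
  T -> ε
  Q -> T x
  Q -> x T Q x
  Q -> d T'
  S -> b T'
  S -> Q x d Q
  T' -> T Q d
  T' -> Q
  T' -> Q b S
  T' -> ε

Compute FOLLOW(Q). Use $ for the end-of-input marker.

FIRST(T) = {ε, b, d, x}  (via T' b)
FIRST(Q) = {b, d, x}  (via T x)
FIRST(S) = {b, d, x}  (via Q x d Q)
FIRST(T') = {ε, b, d, x}  (via T Q d, Q, Q b S)
FOLLOW(T) includes $ since T is the start symbol.
FOLLOW(T): in Q->T x, T is followed by x with FIRST {x}; in Q->x T Q x, T is followed by Q x with FIRST {b, d, x}; in T'->T Q d, T is followed by Q d with FIRST {b, d, x}. Thus FOLLOW(T) = {$, b, d, x}.
FOLLOW(Q): in Q->x T Q x, Q is followed by x with FIRST {x}; in S->Q x d Q (occurrence 1), Q is followed by x d Q with FIRST {x}; in S->Q x d Q (occurrence 2), the suffix after Q is empty, so FOLLOW(Q) ⊇ FOLLOW(S) = {b, d, x}; in T'->T Q d, Q is followed by d with FIRST {d}; in T'->Q, the suffix after Q is empty, so FOLLOW(Q) ⊇ FOLLOW(T') = {b, d, x}; in T'->Q b S, Q is followed by b S with FIRST {b}. Thus FOLLOW(Q) = {b, d, x}.
FOLLOW(S): in T'->Q b S, the suffix after S is empty, so FOLLOW(S) ⊇ FOLLOW(T') = {b, d, x}. Thus FOLLOW(S) = {b, d, x}.
FOLLOW(T'): in T->T' b, T' is followed by b with FIRST {b}; in Q->d T', the suffix after T' is empty, so FOLLOW(T') ⊇ FOLLOW(Q) = {b, d, x}; in S->b T', the suffix after T' is empty, so FOLLOW(T') ⊇ FOLLOW(S) = {b, d, x}. Thus FOLLOW(T') = {b, d, x}.

{b, d, x}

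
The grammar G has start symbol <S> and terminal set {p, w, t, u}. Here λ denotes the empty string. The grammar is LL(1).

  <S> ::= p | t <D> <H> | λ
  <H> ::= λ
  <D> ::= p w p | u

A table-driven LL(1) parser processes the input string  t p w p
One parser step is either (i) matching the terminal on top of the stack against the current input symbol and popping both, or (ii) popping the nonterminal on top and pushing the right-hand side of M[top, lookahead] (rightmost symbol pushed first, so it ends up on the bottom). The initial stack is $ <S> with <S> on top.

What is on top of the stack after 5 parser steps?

     Stack        Input      Action
  1  $ <S>        t p w p $  expand <S> ::= t <D> <H>
  2  $ <H> <D> t  t p w p $  match t
  3  $ <H> <D>    p w p $    expand <D> ::= p w p
  4  $ <H> p w p  p w p $    match p
  5  $ <H> p w    w p $      match w
Stack after step 5: $ <H> p (top = p).

p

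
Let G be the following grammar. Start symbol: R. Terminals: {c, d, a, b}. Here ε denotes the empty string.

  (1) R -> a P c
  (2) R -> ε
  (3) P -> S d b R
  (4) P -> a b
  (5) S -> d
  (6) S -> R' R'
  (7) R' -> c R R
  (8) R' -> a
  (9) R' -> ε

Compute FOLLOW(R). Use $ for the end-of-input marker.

FIRST(R) = {ε, a}
FIRST(R') = {ε, a, c}
FIRST(S) = {ε, a, c, d}  (via R' R')
FIRST(P) = {a, c, d}  (via S d b R)
FOLLOW(R) includes $ since R is the start symbol.
FOLLOW(P): in R->a P c, P is followed by c with FIRST {c}. Thus FOLLOW(P) = {c}.
FOLLOW(S): in P->S d b R, S is followed by d b R with FIRST {d}. Thus FOLLOW(S) = {d}.
FOLLOW(R'): in S->R' R' (occurrence 1), R' is followed by R' with FIRST {ε, a, c}; in S->R' R' (occurrence 1), the suffix after R' is nullable, so FOLLOW(R') ⊇ FOLLOW(S) = {d}; in S->R' R' (occurrence 2), the suffix after R' is empty, so FOLLOW(R') ⊇ FOLLOW(S) = {d}. Thus FOLLOW(R') = {a, c, d}.
FOLLOW(R): in P->S d b R, the suffix after R is empty, so FOLLOW(R) ⊇ FOLLOW(P) = {c}; in R'->c R R (occurrence 1), R is followed by R with FIRST {ε, a}; in R'->c R R (occurrence 1), the suffix after R is nullable, so FOLLOW(R) ⊇ FOLLOW(R') = {a, c, d}; in R'->c R R (occurrence 2), the suffix after R is empty, so FOLLOW(R) ⊇ FOLLOW(R') = {a, c, d}. Thus FOLLOW(R) = {$, a, c, d}.

{$, a, c, d}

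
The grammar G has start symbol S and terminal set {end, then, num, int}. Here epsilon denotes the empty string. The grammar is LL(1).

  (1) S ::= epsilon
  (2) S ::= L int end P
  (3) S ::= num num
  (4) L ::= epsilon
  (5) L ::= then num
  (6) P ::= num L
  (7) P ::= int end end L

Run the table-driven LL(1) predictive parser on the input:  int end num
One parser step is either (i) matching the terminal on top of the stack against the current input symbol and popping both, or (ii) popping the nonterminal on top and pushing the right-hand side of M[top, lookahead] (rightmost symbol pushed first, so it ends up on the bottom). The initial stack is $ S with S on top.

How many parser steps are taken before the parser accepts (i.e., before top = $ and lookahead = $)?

7

     Stack          Input          Action
  1  $ S            int end num $  expand S ::= L int end P
  2  $ P end int L  int end num $  expand L ::= epsilon
  3  $ P end int    int end num $  match int
  4  $ P end        end num $      match end
  5  $ P            num $          expand P ::= num L
  6  $ L num        num $          match num
  7  $ L            $              expand L ::= epsilon
Accept reached after 7 steps.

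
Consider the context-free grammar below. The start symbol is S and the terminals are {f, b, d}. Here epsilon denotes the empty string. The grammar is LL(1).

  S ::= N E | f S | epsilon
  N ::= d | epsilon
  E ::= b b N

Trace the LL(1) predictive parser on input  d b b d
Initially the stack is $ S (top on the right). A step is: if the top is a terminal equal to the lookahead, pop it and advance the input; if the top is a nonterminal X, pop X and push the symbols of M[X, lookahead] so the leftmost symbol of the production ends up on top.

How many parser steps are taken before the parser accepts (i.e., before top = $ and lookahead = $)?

step 1: stack=$ S  input=d b b d $  — expand S ::= N E
step 2: stack=$ E N  input=d b b d $  — expand N ::= d
step 3: stack=$ E d  input=d b b d $  — match d
step 4: stack=$ E  input=b b d $  — expand E ::= b b N
step 5: stack=$ N b b  input=b b d $  — match b
step 6: stack=$ N b  input=b d $  — match b
step 7: stack=$ N  input=d $  — expand N ::= d
step 8: stack=$ d  input=d $  — match d
Accept reached after 8 steps.

8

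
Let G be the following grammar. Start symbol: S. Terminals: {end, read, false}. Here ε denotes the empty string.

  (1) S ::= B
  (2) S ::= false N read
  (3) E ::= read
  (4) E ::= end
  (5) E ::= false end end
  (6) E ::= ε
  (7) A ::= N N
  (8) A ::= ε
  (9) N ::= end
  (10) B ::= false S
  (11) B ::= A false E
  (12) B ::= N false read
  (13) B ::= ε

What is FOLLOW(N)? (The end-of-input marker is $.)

FIRST(E): from E::=read we get {read}; from E::=end we get {end}; from E::=false end end we get {false}; from E::=ε we get {ε}. So FIRST(E) = {ε, end, false, read}.
FIRST(N): from N::=end we get {end}. So FIRST(N) = {end}.
FIRST(A): from A::=N N we get {end}; from A::=ε we get {ε}. So FIRST(A) = {ε, end}.
FIRST(B): from B::=false S we get {false}; from B::=A false E we get {end, false}; from B::=N false read we get {end}; from B::=ε we get {ε}. So FIRST(B) = {ε, end, false}.
FIRST(S): from S::=B we get {ε, end, false}; from S::=false N read we get {false}. So FIRST(S) = {ε, end, false}.
FOLLOW(S) includes $ since S is the start symbol.
FOLLOW(A): in B::=A false E, A is followed by false E with FIRST {false}. Thus FOLLOW(A) = {false}.
FOLLOW(N): in S::=false N read, N is followed by read with FIRST {read}; in A::=N N (occurrence 1), N is followed by N with FIRST {end}; in A::=N N (occurrence 2), the suffix after N is empty, so FOLLOW(N) ⊇ FOLLOW(A) = {false}; in B::=N false read, N is followed by false read with FIRST {false}. Thus FOLLOW(N) = {end, false, read}.
FOLLOW(S): in B::=false S, the suffix after S is empty, so FOLLOW(S) ⊇ FOLLOW(B) = {$}. Thus FOLLOW(S) = {$}.
FOLLOW(B): in S::=B, the suffix after B is empty, so FOLLOW(B) ⊇ FOLLOW(S) = {$}. Thus FOLLOW(B) = {$}.
FOLLOW(E): in B::=A false E, the suffix after E is empty, so FOLLOW(E) ⊇ FOLLOW(B) = {$}. Thus FOLLOW(E) = {$}.

{end, false, read}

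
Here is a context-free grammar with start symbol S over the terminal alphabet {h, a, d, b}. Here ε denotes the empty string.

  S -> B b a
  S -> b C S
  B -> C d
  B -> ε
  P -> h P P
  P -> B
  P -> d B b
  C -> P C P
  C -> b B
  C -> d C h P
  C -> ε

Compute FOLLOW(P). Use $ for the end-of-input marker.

FIRST(S): from S->B b a we get {b, d, h}; from S->b C S we get {b}. So FIRST(S) = {b, d, h}.
FIRST(B): from B->C d we get {b, d, h}; from B->ε we get {ε}. So FIRST(B) = {ε, b, d, h}.
FIRST(P): from P->h P P we get {h}; from P->B we get {ε, b, d, h}; from P->d B b we get {d}. So FIRST(P) = {ε, b, d, h}.
FIRST(C): from C->P C P we get {ε, b, d, h}; from C->b B we get {b}; from C->d C h P we get {d}; from C->ε we get {ε}. So FIRST(C) = {ε, b, d, h}.
FOLLOW(S) includes $ since S is the start symbol.
FOLLOW(S): in S->b C S, the suffix after S is empty (adds nothing new). Thus FOLLOW(S) = {$}.
FOLLOW(C): in S->b C S, C is followed by S with FIRST {b, d, h}; in B->C d, C is followed by d with FIRST {d}; in C->P C P, C is followed by P with FIRST {ε, b, d, h}; in C->P C P, the suffix after C is nullable (adds nothing new); in C->d C h P, C is followed by h P with FIRST {h}. Thus FOLLOW(C) = {b, d, h}.
FOLLOW(P): in P->h P P (occurrence 1), P is followed by P with FIRST {ε, b, d, h}; in P->h P P (occurrence 1), the suffix after P is nullable (adds nothing new); in P->h P P (occurrence 2), the suffix after P is empty (adds nothing new); in C->P C P (occurrence 1), P is followed by C P with FIRST {ε, b, d, h}; in C->P C P (occurrence 1), the suffix after P is nullable, so FOLLOW(P) ⊇ FOLLOW(C) = {b, d, h}; in C->P C P (occurrence 2), the suffix after P is empty, so FOLLOW(P) ⊇ FOLLOW(C) = {b, d, h}; in C->d C h P, the suffix after P is empty, so FOLLOW(P) ⊇ FOLLOW(C) = {b, d, h}. Thus FOLLOW(P) = {b, d, h}.
FOLLOW(B): in S->B b a, B is followed by b a with FIRST {b}; in P->B, the suffix after B is empty, so FOLLOW(B) ⊇ FOLLOW(P) = {b, d, h}; in P->d B b, B is followed by b with FIRST {b}; in C->b B, the suffix after B is empty, so FOLLOW(B) ⊇ FOLLOW(C) = {b, d, h}. Thus FOLLOW(B) = {b, d, h}.

{b, d, h}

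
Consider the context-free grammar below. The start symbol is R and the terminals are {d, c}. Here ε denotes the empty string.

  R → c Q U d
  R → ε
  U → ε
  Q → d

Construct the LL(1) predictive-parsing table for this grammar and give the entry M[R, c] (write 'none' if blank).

FIRST(R) = {ε, c}
FIRST(U) = {ε}
FIRST(Q) = {d}
FOLLOW(R) includes $ since R is the start symbol.
FOLLOW(R): R appears on no right-hand side. Thus FOLLOW(R) = {$}.
For R → c Q U d: FIRST(c Q U d) = {c}, so it goes in M[R, t] for t ∈ {c}.
For R → ε: FIRST(ε) = {ε}, so it goes in M[R, t] for t ∈ {}; since ε ∈ FIRST, also for every t ∈ FOLLOW(R) = {$}.

R → c Q U d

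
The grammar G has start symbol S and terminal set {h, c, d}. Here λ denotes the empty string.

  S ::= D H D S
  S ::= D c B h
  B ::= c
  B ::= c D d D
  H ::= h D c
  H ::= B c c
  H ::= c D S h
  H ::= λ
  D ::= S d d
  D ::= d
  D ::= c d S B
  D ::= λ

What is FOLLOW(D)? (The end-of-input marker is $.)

{c, d, h}

FIRST(B) = {c}
FIRST(H) = {λ, c, h}  (via B c c)
FIRST(S) = {c, d, h}  (via D H D S, D c B h)
FIRST(D) = {λ, c, d, h}  (via S d d)
FOLLOW(S) includes $ since S is the start symbol.
FOLLOW(S): in S::=D H D S, the suffix after S is empty (adds nothing new); in H::=c D S h, S is followed by h with FIRST {h}; in D::=S d d, S is followed by d d with FIRST {d}; in D::=c d S B, S is followed by B with FIRST {c}. Thus FOLLOW(S) = {$, c, d, h}.
FOLLOW(H): in S::=D H D S, H is followed by D S with FIRST {c, d, h}. Thus FOLLOW(H) = {c, d, h}.
FOLLOW(B): in S::=D c B h, B is followed by h with FIRST {h}; in H::=B c c, B is followed by c c with FIRST {c}; in D::=c d S B, the suffix after B is empty, so FOLLOW(B) ⊇ FOLLOW(D) = {c, d, h}. Thus FOLLOW(B) = {c, d, h}.
FOLLOW(D): in S::=D H D S (occurrence 1), D is followed by H D S with FIRST {c, d, h}; in S::=D H D S (occurrence 2), D is followed by S with FIRST {c, d, h}; in S::=D c B h, D is followed by c B h with FIRST {c}; in B::=c D d D (occurrence 1), D is followed by d D with FIRST {d}; in B::=c D d D (occurrence 2), the suffix after D is empty, so FOLLOW(D) ⊇ FOLLOW(B) = {c, d, h}; in H::=h D c, D is followed by c with FIRST {c}; in H::=c D S h, D is followed by S h with FIRST {c, d, h}. Thus FOLLOW(D) = {c, d, h}.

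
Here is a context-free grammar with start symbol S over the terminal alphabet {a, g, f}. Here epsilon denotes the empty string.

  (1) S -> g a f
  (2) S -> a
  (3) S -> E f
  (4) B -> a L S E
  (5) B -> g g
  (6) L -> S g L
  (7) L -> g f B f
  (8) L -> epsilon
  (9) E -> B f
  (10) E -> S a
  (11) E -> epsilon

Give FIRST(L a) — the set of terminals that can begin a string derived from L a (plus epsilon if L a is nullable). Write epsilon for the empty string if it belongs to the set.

{a, f, g}

FIRST(B) = {a, g}
FIRST(S) = {a, f, g}  (via E f)
FIRST(L) = {epsilon, a, f, g}  (via S g L)
FIRST(E) = {epsilon, a, f, g}  (via B f, S a)
FIRST(L a): take FIRST of each symbol in turn, carrying on past any symbol whose FIRST contains epsilon; result {a, f, g}.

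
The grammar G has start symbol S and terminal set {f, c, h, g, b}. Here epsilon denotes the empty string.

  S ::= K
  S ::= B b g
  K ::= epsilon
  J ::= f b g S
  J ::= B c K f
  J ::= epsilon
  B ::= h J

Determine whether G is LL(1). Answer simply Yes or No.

FIRST(S) = {epsilon, h}
FIRST(K) = {epsilon}
FIRST(J) = {epsilon, f, h}
FIRST(B) = {h}
FOLLOW(S) = {$, b, c}
FOLLOW(K) = {$, b, c, f}
FOLLOW(J) = {b, c}
FOLLOW(B) = {b, c}
Each cell of M receives at most one production.

Yes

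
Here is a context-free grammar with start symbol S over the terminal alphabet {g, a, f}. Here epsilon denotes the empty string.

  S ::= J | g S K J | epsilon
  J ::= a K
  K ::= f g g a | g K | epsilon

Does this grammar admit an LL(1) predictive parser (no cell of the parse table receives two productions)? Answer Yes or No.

FIRST(S) = {epsilon, a, g}
FIRST(J) = {a}
FIRST(K) = {epsilon, f, g}
FOLLOW(S) = {$, a, f, g}
FOLLOW(J) = {$, a, f, g}
FOLLOW(K) = {$, a, f, g}
Cell M[K, f] receives both K ::= f g g a and K ::= epsilon — the grammar is not LL(1).

No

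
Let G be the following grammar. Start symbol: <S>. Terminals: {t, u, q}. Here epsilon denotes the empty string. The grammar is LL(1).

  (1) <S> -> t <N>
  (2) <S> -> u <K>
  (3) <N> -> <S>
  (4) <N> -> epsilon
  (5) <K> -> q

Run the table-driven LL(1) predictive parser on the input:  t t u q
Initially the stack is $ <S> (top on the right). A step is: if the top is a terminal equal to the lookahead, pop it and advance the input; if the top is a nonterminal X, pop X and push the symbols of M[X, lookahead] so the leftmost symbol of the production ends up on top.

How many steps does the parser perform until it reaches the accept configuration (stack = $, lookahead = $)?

10

      Stack    Input      Action
   1  $ <S>    t t u q $  expand <S> -> t <N>
   2  $ <N> t  t t u q $  match t
   3  $ <N>    t u q $    expand <N> -> <S>
   4  $ <S>    t u q $    expand <S> -> t <N>
   5  $ <N> t  t u q $    match t
   6  $ <N>    u q $      expand <N> -> <S>
   7  $ <S>    u q $      expand <S> -> u <K>
   8  $ <K> u  u q $      match u
   9  $ <K>    q $        expand <K> -> q
  10  $ q      q $        match q
Accept reached after 10 steps.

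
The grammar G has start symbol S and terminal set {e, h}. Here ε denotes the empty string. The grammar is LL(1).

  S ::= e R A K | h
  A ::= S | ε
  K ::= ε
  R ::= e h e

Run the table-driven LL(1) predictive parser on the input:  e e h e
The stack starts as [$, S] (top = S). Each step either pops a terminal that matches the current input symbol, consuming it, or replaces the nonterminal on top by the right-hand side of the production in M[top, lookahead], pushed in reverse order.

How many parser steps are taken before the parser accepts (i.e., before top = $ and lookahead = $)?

     Stack        Input      Action
  1  $ S          e e h e $  expand S ::= e R A K
  2  $ K A R e    e e h e $  match e
  3  $ K A R      e h e $    expand R ::= e h e
  4  $ K A e h e  e h e $    match e
  5  $ K A e h    h e $      match h
  6  $ K A e      e $        match e
  7  $ K A        $          expand A ::= ε
  8  $ K          $          expand K ::= ε
Accept reached after 8 steps.

8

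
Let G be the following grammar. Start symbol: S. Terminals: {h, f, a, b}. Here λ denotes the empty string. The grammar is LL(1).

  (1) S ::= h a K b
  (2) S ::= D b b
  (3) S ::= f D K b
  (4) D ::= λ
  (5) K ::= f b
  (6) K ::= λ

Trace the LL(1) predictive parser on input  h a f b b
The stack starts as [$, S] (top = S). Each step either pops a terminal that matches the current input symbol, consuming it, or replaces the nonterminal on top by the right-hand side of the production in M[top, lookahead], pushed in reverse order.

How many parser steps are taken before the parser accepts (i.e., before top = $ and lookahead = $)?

step 1: stack=$ S  input=h a f b b $  — expand S ::= h a K b
step 2: stack=$ b K a h  input=h a f b b $  — match h
step 3: stack=$ b K a  input=a f b b $  — match a
step 4: stack=$ b K  input=f b b $  — expand K ::= f b
step 5: stack=$ b b f  input=f b b $  — match f
step 6: stack=$ b b  input=b b $  — match b
step 7: stack=$ b  input=b $  — match b
Accept reached after 7 steps.

7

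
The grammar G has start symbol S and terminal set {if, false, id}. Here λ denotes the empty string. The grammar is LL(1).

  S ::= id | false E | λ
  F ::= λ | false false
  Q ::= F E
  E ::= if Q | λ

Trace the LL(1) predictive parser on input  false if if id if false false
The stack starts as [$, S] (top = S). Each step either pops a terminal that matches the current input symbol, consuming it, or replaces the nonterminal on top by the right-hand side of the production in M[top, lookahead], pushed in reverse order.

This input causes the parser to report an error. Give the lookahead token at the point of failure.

     Stack      Input                            Action
  1  $ S        false if if id if false false $  expand S ::= false E
  2  $ E false  false if if id if false false $  match false
  3  $ E        if if id if false false $        expand E ::= if Q
  4  $ Q if     if if id if false false $        match if
  5  $ Q        if id if false false $           expand Q ::= F E
  6  $ E F      if id if false false $           expand F ::= λ
  7  $ E        if id if false false $           expand E ::= if Q
  8  $ Q if     if id if false false $           match if
  9  $ Q        id if false false $              error: M[Q, id] is empty

id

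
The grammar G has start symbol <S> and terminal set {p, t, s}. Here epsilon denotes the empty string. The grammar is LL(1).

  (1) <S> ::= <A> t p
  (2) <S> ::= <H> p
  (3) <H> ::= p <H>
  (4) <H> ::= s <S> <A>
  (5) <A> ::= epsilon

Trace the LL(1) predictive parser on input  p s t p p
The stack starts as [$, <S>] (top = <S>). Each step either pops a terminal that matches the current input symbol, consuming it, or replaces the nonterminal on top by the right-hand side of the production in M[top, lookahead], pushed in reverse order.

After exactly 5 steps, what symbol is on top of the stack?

<S>

     Stack          Input        Action
  1  $ <S>          p s t p p $  expand <S> ::= <H> p
  2  $ p <H>        p s t p p $  expand <H> ::= p <H>
  3  $ p <H> p      p s t p p $  match p
  4  $ p <H>        s t p p $    expand <H> ::= s <S> <A>
  5  $ p <A> <S> s  s t p p $    match s
Stack after step 5: $ p <A> <S> (top = <S>).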